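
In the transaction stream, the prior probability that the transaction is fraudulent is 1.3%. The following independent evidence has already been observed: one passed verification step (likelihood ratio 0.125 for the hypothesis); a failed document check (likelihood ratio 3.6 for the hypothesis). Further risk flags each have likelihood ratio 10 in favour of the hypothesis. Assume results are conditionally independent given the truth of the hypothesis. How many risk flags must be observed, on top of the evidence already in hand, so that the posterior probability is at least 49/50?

4

Prior odds = 0.013/0.987 = 13/987.
Combined Bayes factor of the evidence already in hand = 0.125 × 3.6 = 0.45.
Odds after that evidence = (13/987) × 0.45 = 39/6580.
Target odds = 0.98/0.02 = 49.
Need 10ⁿ ≥ 49 ÷ (39/6580) = 322420/39.
10³ = 1000 falls short of 322420/39 but 10⁴ = 10000 reaches it, so n = 4.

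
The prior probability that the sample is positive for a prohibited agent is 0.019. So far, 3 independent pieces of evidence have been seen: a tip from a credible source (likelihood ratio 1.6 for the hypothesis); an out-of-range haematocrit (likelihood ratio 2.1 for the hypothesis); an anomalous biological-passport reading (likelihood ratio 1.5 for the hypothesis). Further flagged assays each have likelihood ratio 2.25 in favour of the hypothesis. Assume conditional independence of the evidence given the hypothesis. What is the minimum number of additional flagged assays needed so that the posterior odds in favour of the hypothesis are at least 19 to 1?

7

Prior odds = 0.019/0.981 = 19/981.
Combined Bayes factor of the evidence already in hand = 1.6 × 2.1 × 1.5 = 5.04.
Odds after that evidence = (19/981) × 5.04 = 266/2725.
Target odds = 19.
Need 2.25ⁿ ≥ 19 ÷ (266/2725) = 2725/14.
2.25⁶ = 531441/4096 falls short of 2725/14 but 2.25⁷ = 4782969/16384 reaches it, so n = 7.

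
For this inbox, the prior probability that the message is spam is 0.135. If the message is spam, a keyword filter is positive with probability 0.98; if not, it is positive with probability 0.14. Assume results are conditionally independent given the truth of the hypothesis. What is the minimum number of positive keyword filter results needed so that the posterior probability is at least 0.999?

Prior odds: 0.135 ÷ 0.865 = 27/173.
Likelihood ratio of a positive = 0.98/0.14 = 7.
Target odds: 0.999 ÷ 0.001 = 999.
Require 7ⁿ ≥ 999 ÷ (27/173) = 6401.
7⁴ = 2401 falls short of 6401 but 7⁵ = 16807 reaches it, so n = 5.

5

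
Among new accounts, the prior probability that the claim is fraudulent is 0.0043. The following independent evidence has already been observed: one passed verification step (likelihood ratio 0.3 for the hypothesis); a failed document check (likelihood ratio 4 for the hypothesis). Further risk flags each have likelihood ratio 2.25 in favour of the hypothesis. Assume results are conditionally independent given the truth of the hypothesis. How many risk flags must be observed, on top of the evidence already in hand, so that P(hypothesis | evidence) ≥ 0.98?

12

Prior odds = 0.0043/0.9957 = 43/9957.
Combined Bayes factor of the evidence already in hand = 0.3 × 4 = 1.2.
Odds after that evidence = (43/9957) × 1.2 = 86/16595.
Target odds = 0.98/0.02 = 49.
Need 2.25ⁿ ≥ 49 ÷ (86/16595) = 813155/86.
2.25¹¹ ≈7481.83 falls short of 813155/86 but 2.25¹² ≈16834.1 reaches it, so n = 12.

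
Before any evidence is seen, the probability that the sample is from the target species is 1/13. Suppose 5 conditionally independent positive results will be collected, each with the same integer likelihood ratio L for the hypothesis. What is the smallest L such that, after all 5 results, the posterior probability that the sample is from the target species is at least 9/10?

Prior odds = (1/13)/(12/13) = 1/12.
Target odds = 0.9/0.1 = 9.
Need L⁵ ≥ 9 ÷ (1/12) = 108.
2⁵ = 32 < 108 ≤ 243 = 3⁵, so L = 3.

3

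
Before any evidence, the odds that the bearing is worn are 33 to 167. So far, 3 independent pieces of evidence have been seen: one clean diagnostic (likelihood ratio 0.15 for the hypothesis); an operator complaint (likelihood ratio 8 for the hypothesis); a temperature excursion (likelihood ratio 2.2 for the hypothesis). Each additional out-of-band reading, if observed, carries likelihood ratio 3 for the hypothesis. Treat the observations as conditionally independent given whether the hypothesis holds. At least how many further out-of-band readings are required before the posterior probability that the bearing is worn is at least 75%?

Prior odds = 33/167.
Combined Bayes factor of the evidence already in hand = 0.15 × 8 × 2.2 = 2.64.
Odds after that evidence = (33/167) × 2.64 = 2178/4175.
Target odds = 0.75/0.25 = 3.
Need 3ⁿ ≥ 3 ÷ (2178/4175) = 4175/726.
3¹ = 3 falls short of 4175/726 but 3² = 9 reaches it, so n = 2.

2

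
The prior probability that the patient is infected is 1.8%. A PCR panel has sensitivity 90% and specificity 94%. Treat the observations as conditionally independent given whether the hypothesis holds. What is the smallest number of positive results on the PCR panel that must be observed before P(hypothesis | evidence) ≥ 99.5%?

Prior odds = 0.018/0.982 = 9/491.
False-positive rate = 1 − 0.94 = 0.06; likelihood ratio of a positive = 0.9/0.06 = 15.
Target odds: 0.995 ÷ 0.005 = 199.
Need (9/491) × 15ⁿ ≥ 199, i.e. 15ⁿ ≥ 97709/9.
15³ = 3375 falls short of 97709/9 but 15⁴ = 50625 reaches it, so n = 4.

4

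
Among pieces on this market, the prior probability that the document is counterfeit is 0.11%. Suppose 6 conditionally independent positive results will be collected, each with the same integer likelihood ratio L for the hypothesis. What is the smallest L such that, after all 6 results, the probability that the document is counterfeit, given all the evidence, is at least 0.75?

Prior odds = 0.0011/0.9989 = 11/9989.
Target odds = 0.75/0.25 = 3.
Need L⁶ ≥ 3 ÷ (11/9989) = 29967/11.
3⁶ = 729 < 29967/11 ≤ 4096 = 4⁶, so L = 4.

4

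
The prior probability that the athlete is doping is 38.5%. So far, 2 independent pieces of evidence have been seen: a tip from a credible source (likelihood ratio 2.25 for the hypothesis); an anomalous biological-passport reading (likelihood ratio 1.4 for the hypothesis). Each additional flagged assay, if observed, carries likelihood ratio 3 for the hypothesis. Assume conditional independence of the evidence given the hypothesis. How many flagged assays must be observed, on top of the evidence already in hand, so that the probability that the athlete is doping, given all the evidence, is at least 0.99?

Prior odds = 0.385/0.615 = 77/123.
Combined Bayes factor of the evidence already in hand = 2.25 × 1.4 = 3.15.
Odds after that evidence = (77/123) × 3.15 = 1617/820.
Target odds = 0.99/0.01 = 99.
Need 3ⁿ ≥ 99 ÷ (1617/820) = 2460/49.
3³ = 27 falls short of 2460/49 but 3⁴ = 81 reaches it, so n = 4.

4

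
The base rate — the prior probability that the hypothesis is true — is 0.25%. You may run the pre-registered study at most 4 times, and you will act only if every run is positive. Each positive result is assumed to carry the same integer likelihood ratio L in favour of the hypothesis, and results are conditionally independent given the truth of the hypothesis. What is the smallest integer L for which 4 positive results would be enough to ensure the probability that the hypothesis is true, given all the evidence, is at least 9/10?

8

Prior odds = 0.0025/0.9975 = 1/399.
Target odds = 0.9/0.1 = 9.
Need L⁴ ≥ 9 ÷ (1/399) = 3591.
7⁴ = 2401 < 3591 ≤ 4096 = 8⁴, so L = 8.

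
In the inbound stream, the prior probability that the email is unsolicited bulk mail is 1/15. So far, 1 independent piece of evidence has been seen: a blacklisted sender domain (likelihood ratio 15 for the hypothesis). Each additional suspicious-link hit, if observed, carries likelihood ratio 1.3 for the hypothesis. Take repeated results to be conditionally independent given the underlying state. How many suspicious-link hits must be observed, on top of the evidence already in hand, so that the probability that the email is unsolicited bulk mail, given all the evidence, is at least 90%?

Prior odds = (1/15)/(14/15) = 1/14.
Bayes factor of the evidence already in hand = 15.
Odds after that evidence = (1/14) × 15 = 15/14.
Target odds = 0.9/0.1 = 9.
Need 1.3ⁿ ≥ 9 ÷ (15/14) = 8.4.
1.3⁸ = 815730721/100000000 falls short of 8.4 but 1.3⁹ ≈10.6045 reaches it, so n = 9.

9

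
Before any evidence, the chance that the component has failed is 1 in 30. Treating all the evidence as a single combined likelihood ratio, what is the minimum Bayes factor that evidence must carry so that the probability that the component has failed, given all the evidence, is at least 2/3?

Prior odds = (1/30)/(29/30) = 1/29.
Target odds = (2/3)/(1/3) = 2.
Required Bayes factor = 2 ÷ (1/29) = 58.

58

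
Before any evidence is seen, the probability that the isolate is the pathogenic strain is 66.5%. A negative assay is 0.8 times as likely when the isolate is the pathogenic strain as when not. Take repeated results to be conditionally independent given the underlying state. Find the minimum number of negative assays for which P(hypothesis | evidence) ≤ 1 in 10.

13

Prior odds: 0.665 ÷ 0.335 = 133/67.
Likelihood ratio per negative assay = 0.8.
Target posterior odds = 0.1/0.9 = 1/9.
Require 0.8ⁿ ≤ 1/9 ÷ (133/67) = 67/1197.
0.8¹² = 16777216/244140625 is still above 67/1197 but 0.8¹³ ≈0.0549756 is at or below it, so n = 13.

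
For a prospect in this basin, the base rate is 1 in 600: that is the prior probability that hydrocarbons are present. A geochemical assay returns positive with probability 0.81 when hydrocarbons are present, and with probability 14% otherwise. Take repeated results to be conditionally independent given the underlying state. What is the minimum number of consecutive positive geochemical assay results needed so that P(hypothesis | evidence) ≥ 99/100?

Prior odds = (1/600)/(599/600) = 1/599.
Likelihood ratio of a positive result = 0.81/0.14 = 81/14.
Target odds: 0.99 ÷ 0.01 = 99.
Need (1/599) × (81/14)ⁿ ≥ 99, i.e. (81/14)ⁿ ≥ 59301.
(81/14)⁶ ≈37509.6 falls short of 59301 but (81/14)⁷ ≈217020 reaches it, so n = 7.

7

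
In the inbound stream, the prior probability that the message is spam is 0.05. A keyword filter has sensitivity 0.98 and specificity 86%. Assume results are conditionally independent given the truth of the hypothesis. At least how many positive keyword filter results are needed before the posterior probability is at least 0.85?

3

Prior odds = 0.05/0.95 = 1/19.
False-positive rate = 1 − 0.86 = 0.14; likelihood ratio of a positive = 0.98/0.14 = 7.
Target posterior odds = 0.85/0.15 = 17/3.
Require 7ⁿ ≥ 17/3 ÷ (1/19) = 323/3.
7² = 49 falls short of 323/3 but 7³ = 343 reaches it, so n = 3.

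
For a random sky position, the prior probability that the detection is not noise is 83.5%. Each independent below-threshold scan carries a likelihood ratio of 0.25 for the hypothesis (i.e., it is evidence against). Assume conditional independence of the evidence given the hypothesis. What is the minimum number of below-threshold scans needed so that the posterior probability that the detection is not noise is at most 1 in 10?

3

Prior odds: 0.835 ÷ 0.165 = 167/33.
Likelihood ratio per below-threshold scan = 0.25.
Target posterior odds = 0.1/0.9 = 1/9.
Require 0.25ⁿ ≤ 1/9 ÷ (167/33) = 11/501.
0.25² = 0.0625 is still above 11/501 but 0.25³ = 0.015625 is at or below it, so n = 3.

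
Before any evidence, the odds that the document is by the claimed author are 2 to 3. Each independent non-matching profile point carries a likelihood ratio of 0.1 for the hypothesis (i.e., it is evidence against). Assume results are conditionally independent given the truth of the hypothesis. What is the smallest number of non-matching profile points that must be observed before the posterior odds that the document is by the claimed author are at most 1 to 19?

Prior odds = 2/3.
Likelihood ratio per non-matching profile point = 0.1.
Target odds = 1/19.
Require 0.1ⁿ ≤ 1/19 ÷ (2/3) = 3/38.
0.1¹ = 0.1 is still above 3/38 but 0.1² = 0.01 is at or below it, so n = 2.

2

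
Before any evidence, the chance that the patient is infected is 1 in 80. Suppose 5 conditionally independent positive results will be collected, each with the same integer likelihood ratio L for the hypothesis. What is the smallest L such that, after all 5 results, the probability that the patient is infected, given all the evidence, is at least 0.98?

Prior odds = 0.0125/0.9875 = 1/79.
Target odds = 0.98/0.02 = 49.
Need L⁵ ≥ 49 ÷ (1/79) = 3871.
5⁵ = 3125 < 3871 ≤ 7776 = 6⁵, so L = 6.

6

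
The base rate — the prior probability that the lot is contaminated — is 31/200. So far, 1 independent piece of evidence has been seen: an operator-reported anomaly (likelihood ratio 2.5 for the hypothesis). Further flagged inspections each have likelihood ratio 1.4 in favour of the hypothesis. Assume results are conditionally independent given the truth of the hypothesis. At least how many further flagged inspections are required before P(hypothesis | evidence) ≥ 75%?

6

Prior odds = 0.155/0.845 = 31/169.
Bayes factor of the evidence already in hand = 2.5.
Odds after that evidence = (31/169) × 2.5 = 155/338.
Target odds = 0.75/0.25 = 3.
Need 1.4ⁿ ≥ 3 ÷ (155/338) = 1014/155.
1.4⁵ = 5.37824 falls short of 1014/155 but 1.4⁶ = 117649/15625 reaches it, so n = 6.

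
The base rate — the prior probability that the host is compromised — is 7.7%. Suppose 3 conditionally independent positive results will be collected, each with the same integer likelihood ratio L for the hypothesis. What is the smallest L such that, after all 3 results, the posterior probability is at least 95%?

Prior odds = 0.077/0.923 = 77/923.
Target odds = 0.95/0.05 = 19.
Need L³ ≥ 19 ÷ (77/923) = 17537/77.
6³ = 216 < 17537/77 ≤ 343 = 7³, so L = 7.

7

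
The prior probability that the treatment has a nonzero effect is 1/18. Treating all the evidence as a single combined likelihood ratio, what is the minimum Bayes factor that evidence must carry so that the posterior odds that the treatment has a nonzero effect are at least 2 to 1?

Prior odds = (1/18)/(17/18) = 1/17.
Target odds = 2.
Required Bayes factor = 2 ÷ (1/17) = 34.

34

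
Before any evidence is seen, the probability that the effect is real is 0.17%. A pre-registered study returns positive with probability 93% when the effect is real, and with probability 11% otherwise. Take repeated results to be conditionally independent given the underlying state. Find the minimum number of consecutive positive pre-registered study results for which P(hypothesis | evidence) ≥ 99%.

6

Prior odds: 0.0017 ÷ 0.9983 = 17/9983.
Likelihood ratio of a positive result = 0.93/0.11 = 93/11.
Target posterior odds = 0.99/0.01 = 99.
Need (17/9983) × (93/11)ⁿ ≥ 99, i.e. (93/11)ⁿ ≥ 988317/17.
(93/11)⁵ ≈43196.8 falls short of 988317/17 but (93/11)⁶ ≈365209 reaches it, so n = 6.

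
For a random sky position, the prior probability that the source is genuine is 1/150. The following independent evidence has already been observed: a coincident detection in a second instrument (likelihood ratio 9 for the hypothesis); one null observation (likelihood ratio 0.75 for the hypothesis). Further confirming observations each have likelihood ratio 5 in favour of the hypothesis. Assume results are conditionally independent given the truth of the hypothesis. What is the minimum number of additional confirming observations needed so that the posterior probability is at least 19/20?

Prior odds = (1/150)/(149/150) = 1/149.
Combined Bayes factor of the evidence already in hand = 9 × 0.75 = 6.75.
Odds after that evidence = (1/149) × 6.75 = 27/596.
Target odds = 0.95/0.05 = 19.
Need 5ⁿ ≥ 19 ÷ (27/596) = 11324/27.
5³ = 125 falls short of 11324/27 but 5⁴ = 625 reaches it, so n = 4.

4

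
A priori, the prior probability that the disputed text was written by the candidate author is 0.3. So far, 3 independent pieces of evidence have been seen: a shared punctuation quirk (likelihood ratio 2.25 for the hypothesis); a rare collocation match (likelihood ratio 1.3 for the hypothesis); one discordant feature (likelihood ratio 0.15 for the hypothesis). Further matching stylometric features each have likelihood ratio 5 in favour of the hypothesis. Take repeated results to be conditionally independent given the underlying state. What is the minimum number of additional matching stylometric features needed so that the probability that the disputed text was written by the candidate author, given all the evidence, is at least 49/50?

Prior odds = 0.3/0.7 = 3/7.
Combined Bayes factor of the evidence already in hand = 2.25 × 1.3 × 0.15 = 0.43875.
Odds after that evidence = (3/7) × 0.43875 = 1053/5600.
Target odds = 0.98/0.02 = 49.
Need 5ⁿ ≥ 49 ÷ (1053/5600) = 274400/1053.
5³ = 125 falls short of 274400/1053 but 5⁴ = 625 reaches it, so n = 4.

4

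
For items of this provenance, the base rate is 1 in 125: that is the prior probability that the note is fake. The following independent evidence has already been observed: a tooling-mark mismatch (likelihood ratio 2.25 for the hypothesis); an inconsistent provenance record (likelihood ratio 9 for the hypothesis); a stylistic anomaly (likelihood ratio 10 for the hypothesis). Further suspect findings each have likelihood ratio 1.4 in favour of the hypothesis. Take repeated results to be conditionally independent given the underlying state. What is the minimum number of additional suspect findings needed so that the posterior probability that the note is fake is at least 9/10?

6

Prior odds = 0.008/0.992 = 1/124.
Combined Bayes factor of the evidence already in hand = 2.25 × 9 × 10 = 202.5.
Odds after that evidence = (1/124) × 202.5 = 405/248.
Target odds = 0.9/0.1 = 9.
Need 1.4ⁿ ≥ 9 ÷ (405/248) = 248/45.
1.4⁵ = 5.37824 falls short of 248/45 but 1.4⁶ = 117649/15625 reaches it, so n = 6.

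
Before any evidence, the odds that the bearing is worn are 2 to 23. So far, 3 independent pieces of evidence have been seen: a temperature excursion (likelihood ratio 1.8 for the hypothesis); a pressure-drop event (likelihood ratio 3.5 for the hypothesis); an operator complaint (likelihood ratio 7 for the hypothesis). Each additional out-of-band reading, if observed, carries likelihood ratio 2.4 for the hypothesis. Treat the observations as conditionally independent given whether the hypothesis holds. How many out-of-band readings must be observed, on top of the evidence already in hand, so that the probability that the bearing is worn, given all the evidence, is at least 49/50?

3

Prior odds = 2/23.
Combined Bayes factor of the evidence already in hand = 1.8 × 3.5 × 7 = 44.1.
Odds after that evidence = (2/23) × 44.1 = 441/115.
Target odds = 0.98/0.02 = 49.
Need 2.4ⁿ ≥ 49 ÷ (441/115) = 115/9.
2.4² = 5.76 falls short of 115/9 but 2.4³ = 13.824 reaches it, so n = 3.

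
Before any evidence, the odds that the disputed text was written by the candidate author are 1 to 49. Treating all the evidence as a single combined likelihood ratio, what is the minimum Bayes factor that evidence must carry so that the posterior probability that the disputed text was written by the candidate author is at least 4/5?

Prior odds = 1/49.
Target odds = 0.8/0.2 = 4.
Required Bayes factor = 4 ÷ (1/49) = 196.

196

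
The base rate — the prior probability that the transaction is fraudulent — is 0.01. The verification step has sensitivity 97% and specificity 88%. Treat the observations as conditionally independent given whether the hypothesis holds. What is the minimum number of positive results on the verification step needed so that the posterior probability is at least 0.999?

Prior odds: 0.01 ÷ 0.99 = 1/99.
False-positive rate = 1 − 0.88 = 0.12; likelihood ratio of a positive = 0.97/0.12 = 97/12.
Target posterior odds = 0.999/0.001 = 999.
Require (97/12)ⁿ ≥ 999 ÷ (1/99) = 98901.
(97/12)⁵ ≈34510.6 falls short of 98901 but (97/12)⁶ ≈278961 reaches it, so n = 6.

6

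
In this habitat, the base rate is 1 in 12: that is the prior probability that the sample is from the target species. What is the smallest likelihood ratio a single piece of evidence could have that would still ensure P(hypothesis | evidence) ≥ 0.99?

1089

Prior odds = (1/12)/(11/12) = 1/11.
Target odds = 0.99/0.01 = 99.
Required Bayes factor = 99 ÷ (1/11) = 1089.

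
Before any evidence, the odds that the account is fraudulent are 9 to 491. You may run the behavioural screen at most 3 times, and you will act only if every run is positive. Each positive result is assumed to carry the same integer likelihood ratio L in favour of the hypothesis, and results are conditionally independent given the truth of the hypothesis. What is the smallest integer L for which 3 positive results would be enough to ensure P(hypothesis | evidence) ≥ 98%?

Prior odds = 9/491.
Target odds = 0.98/0.02 = 49.
Need L³ ≥ 49 ÷ (9/491) = 24059/9.
13³ = 2197 < 24059/9 ≤ 2744 = 14³, so L = 14.

14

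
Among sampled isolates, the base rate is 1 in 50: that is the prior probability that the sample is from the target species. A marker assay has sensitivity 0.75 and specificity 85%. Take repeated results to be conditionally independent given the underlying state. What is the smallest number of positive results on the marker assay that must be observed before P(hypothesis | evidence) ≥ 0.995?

6

Prior odds: 0.02 ÷ 0.98 = 1/49.
False-positive rate = 1 − 0.85 = 0.15; likelihood ratio of a positive = 0.75/0.15 = 5.
Target posterior odds = 0.995/0.005 = 199.
Require 5ⁿ ≥ 199 ÷ (1/49) = 9751.
5⁵ = 3125 falls short of 9751 but 5⁶ = 15625 reaches it, so n = 6.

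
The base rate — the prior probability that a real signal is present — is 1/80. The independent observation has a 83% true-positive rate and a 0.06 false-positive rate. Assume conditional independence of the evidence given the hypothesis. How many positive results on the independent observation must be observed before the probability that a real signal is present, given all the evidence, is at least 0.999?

Prior odds: 0.0125 ÷ 0.9875 = 1/79.
Likelihood ratio of a positive result = 0.83/0.06 = 83/6.
Target odds: 0.999 ÷ 0.001 = 999.
Need (1/79) × (83/6)ⁿ ≥ 999, i.e. (83/6)ⁿ ≥ 78921.
(83/6)⁴ = 47458321/1296 falls short of 78921 but (83/6)⁵ ≈506564 reaches it, so n = 5.

5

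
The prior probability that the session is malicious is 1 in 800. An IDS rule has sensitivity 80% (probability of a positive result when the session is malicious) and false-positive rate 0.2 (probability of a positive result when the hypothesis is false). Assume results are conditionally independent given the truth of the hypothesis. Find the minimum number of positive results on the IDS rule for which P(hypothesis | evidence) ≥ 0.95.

7

Prior odds = 0.00125/0.99875 = 1/799.
Likelihood ratio of a positive result = 0.8/0.2 = 4.
Target odds: 0.95 ÷ 0.05 = 19.
Require 4ⁿ ≥ 19 ÷ (1/799) = 15181.
4⁶ = 4096 falls short of 15181 but 4⁷ = 16384 reaches it, so n = 7.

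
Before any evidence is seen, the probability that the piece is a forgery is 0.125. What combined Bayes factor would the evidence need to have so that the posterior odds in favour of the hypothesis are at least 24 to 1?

Prior odds = 0.125/0.875 = 1/7.
Target odds = 24.
Required Bayes factor = 24 ÷ (1/7) = 168.

168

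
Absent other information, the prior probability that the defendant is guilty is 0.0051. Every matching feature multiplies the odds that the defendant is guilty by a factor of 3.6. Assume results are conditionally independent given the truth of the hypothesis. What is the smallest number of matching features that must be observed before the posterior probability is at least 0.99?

Prior odds = 0.0051/0.9949 = 51/9949.
Likelihood ratio per matching feature = 3.6.
Target odds: 0.99 ÷ 0.01 = 99.
Require 3.6ⁿ ≥ 99 ÷ (51/9949) = 328317/17.
3.6⁷ = 612220032/78125 falls short of 328317/17 but 3.6⁸ ≈28211.1 reaches it, so n = 8.

8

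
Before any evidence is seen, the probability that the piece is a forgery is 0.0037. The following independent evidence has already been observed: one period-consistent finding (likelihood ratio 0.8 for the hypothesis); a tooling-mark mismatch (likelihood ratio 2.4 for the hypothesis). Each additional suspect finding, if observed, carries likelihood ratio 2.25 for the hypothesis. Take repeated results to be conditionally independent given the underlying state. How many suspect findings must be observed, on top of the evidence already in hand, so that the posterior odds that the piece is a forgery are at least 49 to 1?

11

Prior odds = 0.0037/0.9963 = 37/9963.
Combined Bayes factor of the evidence already in hand = 0.8 × 2.4 = 1.92.
Odds after that evidence = (37/9963) × 1.92 = 592/83025.
Target odds = 49.
Need 2.25ⁿ ≥ 49 ÷ (592/83025) = 4068225/592.
2.25¹⁰ ≈3325.26 falls short of 4068225/592 but 2.25¹¹ ≈7481.83 reaches it, so n = 11.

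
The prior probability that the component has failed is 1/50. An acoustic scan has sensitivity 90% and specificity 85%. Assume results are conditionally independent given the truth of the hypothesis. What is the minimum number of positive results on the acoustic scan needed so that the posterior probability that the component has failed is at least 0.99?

5

Prior odds: 0.02 ÷ 0.98 = 1/49.
False-positive rate = 1 − 0.85 = 0.15; likelihood ratio of a positive = 0.9/0.15 = 6.
Target odds: 0.99 ÷ 0.01 = 99.
Require 6ⁿ ≥ 99 ÷ (1/49) = 4851.
6⁴ = 1296 falls short of 4851 but 6⁵ = 7776 reaches it, so n = 5.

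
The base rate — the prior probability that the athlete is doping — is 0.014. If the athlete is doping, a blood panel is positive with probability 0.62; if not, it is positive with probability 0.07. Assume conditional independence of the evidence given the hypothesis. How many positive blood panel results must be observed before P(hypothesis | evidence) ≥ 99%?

5

Prior odds = 0.014/0.986 = 7/493.
Likelihood ratio of a positive = 0.62/0.07 = 62/7.
Target odds: 0.99 ÷ 0.01 = 99.
Need (7/493) × (62/7)ⁿ ≥ 99, i.e. (62/7)ⁿ ≥ 48807/7.
(62/7)⁴ = 14776336/2401 falls short of 48807/7 but (62/7)⁵ = 916132832/16807 reaches it, so n = 5.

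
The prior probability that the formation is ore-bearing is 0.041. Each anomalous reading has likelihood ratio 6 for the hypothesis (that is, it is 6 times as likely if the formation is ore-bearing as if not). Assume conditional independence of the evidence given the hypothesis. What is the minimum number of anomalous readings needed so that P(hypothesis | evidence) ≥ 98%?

4

Prior odds = 0.041/0.959 = 41/959.
Likelihood ratio per anomalous reading = 6.
Target odds: 0.98 ÷ 0.02 = 49.
Require 6ⁿ ≥ 49 ÷ (41/959) = 46991/41.
6³ = 216 falls short of 46991/41 but 6⁴ = 1296 reaches it, so n = 4.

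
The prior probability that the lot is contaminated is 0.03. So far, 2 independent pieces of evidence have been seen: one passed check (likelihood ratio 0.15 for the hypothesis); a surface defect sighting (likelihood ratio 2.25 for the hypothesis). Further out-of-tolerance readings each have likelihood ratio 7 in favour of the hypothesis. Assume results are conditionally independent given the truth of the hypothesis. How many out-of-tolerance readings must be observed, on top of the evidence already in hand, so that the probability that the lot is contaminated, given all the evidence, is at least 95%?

4

Prior odds = 0.03/0.97 = 3/97.
Combined Bayes factor of the evidence already in hand = 0.15 × 2.25 = 0.3375.
Odds after that evidence = (3/97) × 0.3375 = 81/7760.
Target odds = 0.95/0.05 = 19.
Need 7ⁿ ≥ 19 ÷ (81/7760) = 147440/81.
7³ = 343 falls short of 147440/81 but 7⁴ = 2401 reaches it, so n = 4.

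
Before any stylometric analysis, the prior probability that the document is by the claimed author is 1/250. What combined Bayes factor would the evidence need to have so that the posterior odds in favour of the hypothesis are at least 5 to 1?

Prior odds = 0.004/0.996 = 1/249.
Target odds = 5.
Required Bayes factor = 5 ÷ (1/249) = 1245.

1245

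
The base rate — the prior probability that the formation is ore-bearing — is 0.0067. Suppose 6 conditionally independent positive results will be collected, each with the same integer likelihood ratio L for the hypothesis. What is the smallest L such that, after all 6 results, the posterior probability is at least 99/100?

Prior odds = 0.0067/0.9933 = 67/9933.
Target odds = 0.99/0.01 = 99.
Need L⁶ ≥ 99 ÷ (67/9933) = 983367/67.
4⁶ = 4096 < 983367/67 ≤ 15625 = 5⁶, so L = 5.

5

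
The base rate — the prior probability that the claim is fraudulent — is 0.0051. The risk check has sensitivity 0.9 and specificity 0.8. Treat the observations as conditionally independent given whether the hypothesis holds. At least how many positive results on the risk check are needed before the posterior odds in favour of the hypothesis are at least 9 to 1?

5

Prior odds = 0.0051/0.9949 = 51/9949.
False-positive rate = 1 − 0.8 = 0.2; likelihood ratio of a positive = 0.9/0.2 = 4.5.
Target odds = 9.
Need (51/9949) × 4.5ⁿ ≥ 9, i.e. 4.5ⁿ ≥ 29847/17.
4.5⁴ = 410.0625 falls short of 29847/17 but 4.5⁵ = 1845.28125 reaches it, so n = 5.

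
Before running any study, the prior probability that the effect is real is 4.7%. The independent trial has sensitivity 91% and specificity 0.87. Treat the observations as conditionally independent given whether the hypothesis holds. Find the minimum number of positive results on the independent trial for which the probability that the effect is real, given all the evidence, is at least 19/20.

4

Prior odds: 0.047 ÷ 0.953 = 47/953.
False-positive rate = 1 − 0.87 = 0.13; likelihood ratio of a positive = 0.91/0.13 = 7.
Target posterior odds = 0.95/0.05 = 19.
Need (47/953) × 7ⁿ ≥ 19, i.e. 7ⁿ ≥ 18107/47.
7³ = 343 falls short of 18107/47 but 7⁴ = 2401 reaches it, so n = 4.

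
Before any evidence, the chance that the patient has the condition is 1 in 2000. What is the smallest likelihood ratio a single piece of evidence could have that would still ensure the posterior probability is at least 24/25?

47976

Prior odds = 0.0005/0.9995 = 1/1999.
Target odds = 0.96/0.04 = 24.
Required Bayes factor = 24 ÷ (1/1999) = 47976.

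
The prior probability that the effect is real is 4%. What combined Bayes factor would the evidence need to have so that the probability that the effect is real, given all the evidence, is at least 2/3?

48

Prior odds = 0.04/0.96 = 1/24.
Target odds = (2/3)/(1/3) = 2.
Required Bayes factor = 2 ÷ (1/24) = 48.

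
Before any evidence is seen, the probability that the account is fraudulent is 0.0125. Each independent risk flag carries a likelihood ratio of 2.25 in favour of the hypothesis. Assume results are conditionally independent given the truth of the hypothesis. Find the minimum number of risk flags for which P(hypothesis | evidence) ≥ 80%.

8

Prior odds: 0.0125 ÷ 0.9875 = 1/79.
Likelihood ratio per risk flag = 2.25.
Target posterior odds = 0.8/0.2 = 4.
Need (1/79) × 2.25ⁿ ≥ 4, i.e. 2.25ⁿ ≥ 316.
2.25⁷ = 4782969/16384 falls short of 316 but 2.25⁸ = 43046721/65536 reaches it, so n = 8.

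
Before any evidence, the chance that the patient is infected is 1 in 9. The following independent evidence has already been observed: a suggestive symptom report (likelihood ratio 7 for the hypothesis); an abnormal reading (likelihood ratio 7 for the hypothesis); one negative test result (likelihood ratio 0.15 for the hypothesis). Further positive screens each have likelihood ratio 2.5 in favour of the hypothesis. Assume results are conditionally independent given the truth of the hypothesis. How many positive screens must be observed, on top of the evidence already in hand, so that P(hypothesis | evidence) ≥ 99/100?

6

Prior odds = (1/9)/(8/9) = 0.125.
Combined Bayes factor of the evidence already in hand = 7 × 7 × 0.15 = 7.35.
Odds after that evidence = 0.125 × 7.35 = 0.91875.
Target odds = 0.99/0.01 = 99.
Need 2.5ⁿ ≥ 99 ÷ 0.91875 = 5280/49.
2.5⁵ = 97.65625 falls short of 5280/49 but 2.5⁶ = 244.140625 reaches it, so n = 6.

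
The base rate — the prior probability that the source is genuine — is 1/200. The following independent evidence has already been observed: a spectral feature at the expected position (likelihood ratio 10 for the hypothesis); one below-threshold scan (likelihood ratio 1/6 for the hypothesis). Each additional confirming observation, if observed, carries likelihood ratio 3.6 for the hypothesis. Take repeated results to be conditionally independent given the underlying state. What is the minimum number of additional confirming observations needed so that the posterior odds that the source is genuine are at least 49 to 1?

7

Prior odds = 0.005/0.995 = 1/199.
Combined Bayes factor of the evidence already in hand = 10 × (1/6) = 5/3.
Odds after that evidence = (1/199) × 5/3 = 5/597.
Target odds = 49.
Need 3.6ⁿ ≥ 49 ÷ (5/597) = 5850.6.
3.6⁶ = 34012224/15625 falls short of 5850.6 but 3.6⁷ = 612220032/78125 reaches it, so n = 7.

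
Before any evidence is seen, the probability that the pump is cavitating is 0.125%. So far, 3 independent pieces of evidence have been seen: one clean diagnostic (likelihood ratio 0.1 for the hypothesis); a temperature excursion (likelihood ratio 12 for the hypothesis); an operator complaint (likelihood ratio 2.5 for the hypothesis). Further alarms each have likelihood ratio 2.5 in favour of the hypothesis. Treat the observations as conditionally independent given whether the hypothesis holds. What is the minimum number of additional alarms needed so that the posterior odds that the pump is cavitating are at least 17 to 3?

8

Prior odds = 0.00125/0.99875 = 1/799.
Combined Bayes factor of the evidence already in hand = 0.1 × 12 × 2.5 = 3.
Odds after that evidence = (1/799) × 3 = 3/799.
Target odds = 17/3.
Need 2.5ⁿ ≥ 17/3 ÷ (3/799) = 13583/9.
2.5⁷ = 610.3515625 falls short of 13583/9 but 2.5⁸ = 390625/256 reaches it, so n = 8.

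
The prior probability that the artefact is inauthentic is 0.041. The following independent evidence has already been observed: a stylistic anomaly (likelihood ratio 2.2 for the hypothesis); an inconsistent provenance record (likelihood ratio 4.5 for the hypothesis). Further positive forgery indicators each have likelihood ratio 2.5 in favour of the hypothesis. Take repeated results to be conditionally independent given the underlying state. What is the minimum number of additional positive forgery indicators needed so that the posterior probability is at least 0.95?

Prior odds = 0.041/0.959 = 41/959.
Combined Bayes factor of the evidence already in hand = 2.2 × 4.5 = 9.9.
Odds after that evidence = (41/959) × 9.9 = 4059/9590.
Target odds = 0.95/0.05 = 19.
Need 2.5ⁿ ≥ 19 ÷ (4059/9590) = 182210/4059.
2.5⁴ = 39.0625 falls short of 182210/4059 but 2.5⁵ = 97.65625 reaches it, so n = 5.

5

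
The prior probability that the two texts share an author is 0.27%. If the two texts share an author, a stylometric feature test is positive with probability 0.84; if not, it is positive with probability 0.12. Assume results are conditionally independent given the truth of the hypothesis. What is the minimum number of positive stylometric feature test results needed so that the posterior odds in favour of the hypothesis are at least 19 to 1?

Prior odds = 0.0027/0.9973 = 27/9973.
Likelihood ratio of a positive = 0.84/0.12 = 7.
Target odds = 19.
Require 7ⁿ ≥ 19 ÷ (27/9973) = 189487/27.
7⁴ = 2401 falls short of 189487/27 but 7⁵ = 16807 reaches it, so n = 5.

5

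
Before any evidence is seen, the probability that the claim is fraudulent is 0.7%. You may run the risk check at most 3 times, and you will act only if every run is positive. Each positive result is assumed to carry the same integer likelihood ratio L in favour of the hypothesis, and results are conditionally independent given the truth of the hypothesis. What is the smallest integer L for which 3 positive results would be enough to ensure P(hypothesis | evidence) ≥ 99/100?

Prior odds = 0.007/0.993 = 7/993.
Target odds = 0.99/0.01 = 99.
Need L³ ≥ 99 ÷ (7/993) = 98307/7.
24³ = 13824 < 98307/7 ≤ 15625 = 25³, so L = 25.

25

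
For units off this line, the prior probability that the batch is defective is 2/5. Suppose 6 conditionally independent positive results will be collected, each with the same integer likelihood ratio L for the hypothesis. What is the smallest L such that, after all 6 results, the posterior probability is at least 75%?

2

Prior odds = 0.4/0.6 = 2/3.
Target odds = 0.75/0.25 = 3.
Need L⁶ ≥ 3 ÷ (2/3) = 4.5.
1⁶ = 1 < 4.5 ≤ 64 = 2⁶, so L = 2.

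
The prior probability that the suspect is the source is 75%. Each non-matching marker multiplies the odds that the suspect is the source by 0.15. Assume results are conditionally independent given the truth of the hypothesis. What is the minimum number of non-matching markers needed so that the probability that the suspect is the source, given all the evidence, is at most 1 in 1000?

Prior odds: 0.75 ÷ 0.25 = 3.
Likelihood ratio per non-matching marker = 0.15.
Target posterior odds = 0.001/0.999 = 1/999.
Need 3 × 0.15ⁿ ≤ 1/999, i.e. 0.15ⁿ ≤ 1/2997.
0.15⁴ = 81/160000 is still above 1/2997 but 0.15⁵ = 243/3200000 is at or below it, so n = 5.

5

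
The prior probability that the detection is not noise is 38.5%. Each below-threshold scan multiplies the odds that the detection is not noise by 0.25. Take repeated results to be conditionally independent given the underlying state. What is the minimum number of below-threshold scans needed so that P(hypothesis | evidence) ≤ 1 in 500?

Prior odds: 0.385 ÷ 0.615 = 77/123.
Likelihood ratio per below-threshold scan = 0.25.
Target posterior odds = 0.002/0.998 = 1/499.
Require 0.25ⁿ ≤ 1/499 ÷ (77/123) = 123/38423.
0.25⁴ = 0.00390625 is still above 123/38423 but 0.25⁵ = 1/1024 is at or below it, so n = 5.

5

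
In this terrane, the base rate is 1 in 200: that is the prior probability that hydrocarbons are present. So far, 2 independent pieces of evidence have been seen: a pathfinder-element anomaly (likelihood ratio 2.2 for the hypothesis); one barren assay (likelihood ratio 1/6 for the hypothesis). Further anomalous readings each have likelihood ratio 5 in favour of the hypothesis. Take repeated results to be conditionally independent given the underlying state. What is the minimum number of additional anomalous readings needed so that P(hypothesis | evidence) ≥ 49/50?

Prior odds = 0.005/0.995 = 1/199.
Combined Bayes factor of the evidence already in hand = 2.2 × (1/6) = 11/30.
Odds after that evidence = (1/199) × 11/30 = 11/5970.
Target odds = 0.98/0.02 = 49.
Need 5ⁿ ≥ 49 ÷ (11/5970) = 292530/11.
5⁶ = 15625 falls short of 292530/11 but 5⁷ = 78125 reaches it, so n = 7.

7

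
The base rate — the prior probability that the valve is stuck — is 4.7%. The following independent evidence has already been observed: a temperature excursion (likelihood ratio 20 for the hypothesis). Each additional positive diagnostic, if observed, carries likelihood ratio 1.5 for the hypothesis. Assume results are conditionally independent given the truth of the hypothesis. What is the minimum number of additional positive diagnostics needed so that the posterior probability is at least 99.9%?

18

Prior odds = 0.047/0.953 = 47/953.
Bayes factor of the evidence already in hand = 20.
Odds after that evidence = (47/953) × 20 = 940/953.
Target odds = 0.999/0.001 = 999.
Need 1.5ⁿ ≥ 999 ÷ (940/953) = 952047/940.
1.5¹⁷ = 129140163/131072 falls short of 952047/940 but 1.5¹⁸ = 387420489/262144 reaches it, so n = 18.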